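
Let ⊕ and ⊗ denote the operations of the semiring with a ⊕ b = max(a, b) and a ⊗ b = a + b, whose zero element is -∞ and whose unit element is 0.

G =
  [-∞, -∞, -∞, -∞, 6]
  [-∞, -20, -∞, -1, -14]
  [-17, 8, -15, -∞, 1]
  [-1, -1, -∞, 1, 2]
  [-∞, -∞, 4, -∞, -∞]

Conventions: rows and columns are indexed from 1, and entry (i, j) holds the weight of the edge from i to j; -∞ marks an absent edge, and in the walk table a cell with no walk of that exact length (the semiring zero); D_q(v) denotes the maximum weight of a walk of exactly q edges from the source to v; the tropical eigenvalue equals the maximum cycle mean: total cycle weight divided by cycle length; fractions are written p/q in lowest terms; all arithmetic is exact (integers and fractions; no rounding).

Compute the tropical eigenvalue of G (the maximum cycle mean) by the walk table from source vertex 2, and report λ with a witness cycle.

q=0: [-∞, 0, -∞, -∞, -∞]
q=1: [-∞, -20, -∞, -1, -14]
q=2: [-2, -2, -10, 0, 1]
q=3: [-1, -1, 5, 1, 4]
q=4: [0, 13, 8, 2, 6]
q=5: [1, 16, 10, 12, 9]
Optimal cycle mean attained by: cycle 2->4->5->3->2, total (-1) + 2 + 4 + 8, length 4.
Answer: λ = 13/4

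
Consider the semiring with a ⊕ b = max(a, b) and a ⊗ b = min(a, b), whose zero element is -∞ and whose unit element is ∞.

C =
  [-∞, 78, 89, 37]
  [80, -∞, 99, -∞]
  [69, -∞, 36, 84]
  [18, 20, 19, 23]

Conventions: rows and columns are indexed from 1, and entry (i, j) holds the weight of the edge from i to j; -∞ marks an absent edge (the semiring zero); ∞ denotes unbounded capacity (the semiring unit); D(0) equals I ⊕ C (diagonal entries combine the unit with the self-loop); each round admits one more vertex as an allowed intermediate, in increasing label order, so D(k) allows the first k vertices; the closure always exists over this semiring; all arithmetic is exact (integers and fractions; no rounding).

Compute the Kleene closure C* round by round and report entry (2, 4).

D(0):
  [∞, 78, 89, 37]
  [80, ∞, 99, -∞]
  [69, -∞, ∞, 84]
  [18, 20, 19, ∞]
D(1):
  [∞, 78, 89, 37]
  [80, ∞, 99, 37]
  [69, 69, ∞, 84]
  [18, 20, 19, ∞]
D(2):
  [∞, 78, 89, 37]
  [80, ∞, 99, 37]
  [69, 69, ∞, 84]
  [20, 20, 20, ∞]
D(3):
  [∞, 78, 89, 84]
  [80, ∞, 99, 84]
  [69, 69, ∞, 84]
  [20, 20, 20, ∞]
D(4):
  [∞, 78, 89, 84]
  [80, ∞, 99, 84]
  [69, 69, ∞, 84]
  [20, 20, 20, ∞]
Answer: C*[2][4] = 84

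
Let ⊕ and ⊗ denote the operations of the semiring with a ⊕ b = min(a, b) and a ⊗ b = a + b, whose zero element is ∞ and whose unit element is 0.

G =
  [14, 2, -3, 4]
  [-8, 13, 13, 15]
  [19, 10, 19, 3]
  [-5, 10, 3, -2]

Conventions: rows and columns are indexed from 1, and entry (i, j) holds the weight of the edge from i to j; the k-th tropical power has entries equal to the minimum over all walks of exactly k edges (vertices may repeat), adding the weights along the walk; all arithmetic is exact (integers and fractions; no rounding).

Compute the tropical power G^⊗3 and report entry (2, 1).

G^⊗2:
  [-6, 7, 7, 0]
  [5, -6, -11, -4]
  [-2, 13, 6, 1]
  [-7, -3, -8, -4]
G^⊗3:
  [-5, -4, -9, -2]
  [-14, -1, -1, -8]
  [-4, 0, -5, -1]
  [-11, -5, -10, -6]
Key observation: the optimum is the walk 2->1->2->1, with weight (-8) + 2 + (-8) = -14.
Optimal value attained by: walk 2->1->2->1.
Answer: (G^⊗3)[2][1] = -14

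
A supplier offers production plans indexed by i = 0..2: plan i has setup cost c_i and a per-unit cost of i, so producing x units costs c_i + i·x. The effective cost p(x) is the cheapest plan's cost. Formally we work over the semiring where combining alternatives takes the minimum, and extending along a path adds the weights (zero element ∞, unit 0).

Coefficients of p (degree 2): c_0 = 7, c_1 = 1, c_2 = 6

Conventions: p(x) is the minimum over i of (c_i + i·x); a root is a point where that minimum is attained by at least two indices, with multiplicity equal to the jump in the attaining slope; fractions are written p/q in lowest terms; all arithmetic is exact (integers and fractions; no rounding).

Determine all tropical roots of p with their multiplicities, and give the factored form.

hull edge (i=0, c=7) to (i=1, c=1): slope -6, span 1
hull edge (i=1, c=1) to (i=2, c=6): slope 5, span 1
Factored form: p(x) = 6 ⊗ (x ⊕ (-5)) ⊗ (x ⊕ 6)
Answer: roots = -5 (mult 1), 6 (mult 1)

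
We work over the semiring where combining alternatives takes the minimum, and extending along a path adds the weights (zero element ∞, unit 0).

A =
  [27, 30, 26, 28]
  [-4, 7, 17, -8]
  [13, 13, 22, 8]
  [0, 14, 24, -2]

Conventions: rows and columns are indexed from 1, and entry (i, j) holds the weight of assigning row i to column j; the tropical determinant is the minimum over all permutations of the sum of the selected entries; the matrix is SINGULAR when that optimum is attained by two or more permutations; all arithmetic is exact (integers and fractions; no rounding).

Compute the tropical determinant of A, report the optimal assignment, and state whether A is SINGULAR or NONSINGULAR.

σ = (1, 2, 3, 4): 27 + 7 + 22 + (-2) = 54
σ = (1, 2, 4, 3): 27 + 7 + 8 + 24 = 66
σ = (1, 3, 2, 4): 27 + 17 + 13 + (-2) = 55
σ = (1, 3, 4, 2): 27 + 17 + 8 + 14 = 66
σ = (1, 4, 2, 3): 27 + (-8) + 13 + 24 = 56
σ = (1, 4, 3, 2): 27 + (-8) + 22 + 14 = 55
σ = (2, 1, 3, 4): 30 + (-4) + 22 + (-2) = 46
σ = (2, 1, 4, 3): 30 + (-4) + 8 + 24 = 58
σ = (2, 3, 1, 4): 30 + 17 + 13 + (-2) = 58
σ = (2, 3, 4, 1): 30 + 17 + 8 + 0 = 55
σ = (2, 4, 1, 3): 30 + (-8) + 13 + 24 = 59
σ = (2, 4, 3, 1): 30 + (-8) + 22 + 0 = 44
σ = (3, 1, 2, 4): 26 + (-4) + 13 + (-2) = 33
σ = (3, 1, 4, 2): 26 + (-4) + 8 + 14 = 44
σ = (3, 2, 1, 4): 26 + 7 + 13 + (-2) = 44
σ = (3, 2, 4, 1): 26 + 7 + 8 + 0 = 41
σ = (3, 4, 1, 2): 26 + (-8) + 13 + 14 = 45
σ = (3, 4, 2, 1): 26 + (-8) + 13 + 0 = 31
σ = (4, 1, 2, 3): 28 + (-4) + 13 + 24 = 61
σ = (4, 1, 3, 2): 28 + (-4) + 22 + 14 = 60
σ = (4, 2, 1, 3): 28 + 7 + 13 + 24 = 72
σ = (4, 2, 3, 1): 28 + 7 + 22 + 0 = 57
σ = (4, 3, 1, 2): 28 + 17 + 13 + 14 = 72
σ = (4, 3, 2, 1): 28 + 17 + 13 + 0 = 58
Optimal value attained by: σ = (3, 4, 2, 1).
Answer: det⊕(A) = 31; verdict: NONSINGULAR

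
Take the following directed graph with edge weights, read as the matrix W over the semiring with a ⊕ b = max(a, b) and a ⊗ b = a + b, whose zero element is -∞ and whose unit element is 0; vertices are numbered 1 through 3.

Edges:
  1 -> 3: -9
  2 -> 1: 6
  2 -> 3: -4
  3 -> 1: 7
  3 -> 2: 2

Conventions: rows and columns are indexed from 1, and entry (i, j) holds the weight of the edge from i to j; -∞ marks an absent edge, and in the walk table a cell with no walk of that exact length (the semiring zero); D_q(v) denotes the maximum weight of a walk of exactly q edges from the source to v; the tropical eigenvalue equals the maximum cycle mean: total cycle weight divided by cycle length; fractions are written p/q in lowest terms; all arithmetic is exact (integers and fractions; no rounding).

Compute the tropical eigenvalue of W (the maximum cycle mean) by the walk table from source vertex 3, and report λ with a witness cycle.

q=0: [-∞, -∞, 0]
q=1: [7, 2, -∞]
q=2: [8, -∞, -2]
q=3: [5, 0, -1]
Optimal cycle mean attained by: cycle 1->3->2->1, total (-9) + 2 + 6, length 3.
Answer: λ = -1/3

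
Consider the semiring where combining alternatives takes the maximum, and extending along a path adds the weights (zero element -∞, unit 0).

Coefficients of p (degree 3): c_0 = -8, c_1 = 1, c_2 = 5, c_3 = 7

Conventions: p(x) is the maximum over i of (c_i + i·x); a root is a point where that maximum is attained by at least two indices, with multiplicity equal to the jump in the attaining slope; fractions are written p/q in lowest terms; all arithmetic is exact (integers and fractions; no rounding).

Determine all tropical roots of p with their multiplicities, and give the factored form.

hull edge (i=0, c=-8) to (i=1, c=1): slope 9, span 1
hull edge (i=1, c=1) to (i=2, c=5): slope 4, span 1
hull edge (i=2, c=5) to (i=3, c=7): slope 2, span 1
Factored form: p(x) = 7 ⊗ (x ⊕ (-9)) ⊗ (x ⊕ (-4)) ⊗ (x ⊕ (-2))
Answer: roots = -9 (mult 1), -4 (mult 1), -2 (mult 1)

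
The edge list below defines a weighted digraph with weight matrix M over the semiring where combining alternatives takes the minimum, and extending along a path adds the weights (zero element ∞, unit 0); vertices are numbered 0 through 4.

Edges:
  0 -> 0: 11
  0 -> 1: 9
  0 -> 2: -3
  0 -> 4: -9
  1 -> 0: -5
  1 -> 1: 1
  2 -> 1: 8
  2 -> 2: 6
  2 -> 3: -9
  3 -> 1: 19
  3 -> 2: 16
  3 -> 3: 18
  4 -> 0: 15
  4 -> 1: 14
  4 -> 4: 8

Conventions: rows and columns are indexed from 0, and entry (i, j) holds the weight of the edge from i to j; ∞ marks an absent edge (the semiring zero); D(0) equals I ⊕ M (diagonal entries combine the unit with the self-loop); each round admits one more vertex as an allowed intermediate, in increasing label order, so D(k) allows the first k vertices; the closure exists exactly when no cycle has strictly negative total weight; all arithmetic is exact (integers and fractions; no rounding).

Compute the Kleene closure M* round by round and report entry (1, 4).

D(0):
  [0, 9, -3, ∞, -9]
  [-5, 0, ∞, ∞, ∞]
  [∞, 8, 0, -9, ∞]
  [∞, 19, 16, 0, ∞]
  [15, 14, ∞, ∞, 0]
D(1):
  [0, 9, -3, ∞, -9]
  [-5, 0, -8, ∞, -14]
  [∞, 8, 0, -9, ∞]
  [∞, 19, 16, 0, ∞]
  [15, 14, 12, ∞, 0]
D(2):
  [0, 9, -3, ∞, -9]
  [-5, 0, -8, ∞, -14]
  [3, 8, 0, -9, -6]
  [14, 19, 11, 0, 5]
  [9, 14, 6, ∞, 0]
D(3):
  [0, 5, -3, -12, -9]
  [-5, 0, -8, -17, -14]
  [3, 8, 0, -9, -6]
  [14, 19, 11, 0, 5]
  [9, 14, 6, -3, 0]
D(4):
  [0, 5, -3, -12, -9]
  [-5, 0, -8, -17, -14]
  [3, 8, 0, -9, -6]
  [14, 19, 11, 0, 5]
  [9, 14, 6, -3, 0]
D(5):
  [0, 5, -3, -12, -9]
  [-5, 0, -8, -17, -14]
  [3, 8, 0, -9, -6]
  [14, 19, 11, 0, 5]
  [9, 14, 6, -3, 0]
Answer: M*[1][4] = -14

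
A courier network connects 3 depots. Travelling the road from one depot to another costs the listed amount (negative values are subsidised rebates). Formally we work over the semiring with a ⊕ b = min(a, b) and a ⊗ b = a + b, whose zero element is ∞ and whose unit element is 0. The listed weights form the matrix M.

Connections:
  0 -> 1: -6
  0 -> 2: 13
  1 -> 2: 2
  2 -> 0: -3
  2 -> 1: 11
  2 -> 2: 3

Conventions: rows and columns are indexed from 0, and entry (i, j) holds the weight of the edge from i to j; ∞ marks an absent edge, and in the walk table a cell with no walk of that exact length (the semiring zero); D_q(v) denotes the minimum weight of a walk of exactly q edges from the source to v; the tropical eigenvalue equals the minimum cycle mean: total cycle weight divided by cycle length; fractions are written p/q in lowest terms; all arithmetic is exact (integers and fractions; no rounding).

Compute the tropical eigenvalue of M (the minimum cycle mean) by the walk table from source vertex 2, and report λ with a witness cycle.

q=0: [∞, ∞, 0]
q=1: [-3, 11, 3]
q=2: [0, -9, 6]
q=3: [3, -6, -7]
Optimal cycle mean attained by: cycle 0->1->2->0, total (-6) + 2 + (-3), length 3.
Answer: λ = -7/3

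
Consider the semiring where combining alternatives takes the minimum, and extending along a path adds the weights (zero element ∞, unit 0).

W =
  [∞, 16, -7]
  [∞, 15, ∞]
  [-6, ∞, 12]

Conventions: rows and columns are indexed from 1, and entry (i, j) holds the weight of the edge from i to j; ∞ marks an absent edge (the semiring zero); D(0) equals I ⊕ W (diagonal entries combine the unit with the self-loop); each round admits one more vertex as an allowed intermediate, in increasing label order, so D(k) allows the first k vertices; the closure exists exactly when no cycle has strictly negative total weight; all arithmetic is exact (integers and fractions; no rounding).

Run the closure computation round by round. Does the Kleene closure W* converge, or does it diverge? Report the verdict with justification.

D(0):
  [0, 16, -7]
  [∞, 0, ∞]
  [-6, ∞, 0]
Detection: at round 1, diagonal entry (3, 3) turns strictly negative.
Key observation: the cycle 3->1->3 has total weight (-6) + (-7), which is strictly negative.
Answer: DIVERGES — negative cycle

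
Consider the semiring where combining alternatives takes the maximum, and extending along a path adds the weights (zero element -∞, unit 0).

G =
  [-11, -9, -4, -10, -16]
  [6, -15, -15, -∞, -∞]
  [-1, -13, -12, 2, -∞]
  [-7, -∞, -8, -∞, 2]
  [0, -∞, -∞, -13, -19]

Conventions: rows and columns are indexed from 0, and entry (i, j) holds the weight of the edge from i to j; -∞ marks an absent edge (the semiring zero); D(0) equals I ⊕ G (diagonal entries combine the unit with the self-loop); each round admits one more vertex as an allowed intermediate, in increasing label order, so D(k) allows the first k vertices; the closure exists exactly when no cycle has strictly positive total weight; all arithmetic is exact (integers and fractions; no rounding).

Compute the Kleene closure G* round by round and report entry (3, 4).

D(0):
  [0, -9, -4, -10, -16]
  [6, 0, -15, -∞, -∞]
  [-1, -13, 0, 2, -∞]
  [-7, -∞, -8, 0, 2]
  [0, -∞, -∞, -13, 0]
D(1):
  [0, -9, -4, -10, -16]
  [6, 0, 2, -4, -10]
  [-1, -10, 0, 2, -17]
  [-7, -16, -8, 0, 2]
  [0, -9, -4, -10, 0]
D(2):
  [0, -9, -4, -10, -16]
  [6, 0, 2, -4, -10]
  [-1, -10, 0, 2, -17]
  [-7, -16, -8, 0, 2]
  [0, -9, -4, -10, 0]
D(3):
  [0, -9, -4, -2, -16]
  [6, 0, 2, 4, -10]
  [-1, -10, 0, 2, -17]
  [-7, -16, -8, 0, 2]
  [0, -9, -4, -2, 0]
D(4):
  [0, -9, -4, -2, 0]
  [6, 0, 2, 4, 6]
  [-1, -10, 0, 2, 4]
  [-7, -16, -8, 0, 2]
  [0, -9, -4, -2, 0]
D(5):
  [0, -9, -4, -2, 0]
  [6, 0, 2, 4, 6]
  [4, -5, 0, 2, 4]
  [2, -7, -2, 0, 2]
  [0, -9, -4, -2, 0]
Answer: G*[3][4] = 2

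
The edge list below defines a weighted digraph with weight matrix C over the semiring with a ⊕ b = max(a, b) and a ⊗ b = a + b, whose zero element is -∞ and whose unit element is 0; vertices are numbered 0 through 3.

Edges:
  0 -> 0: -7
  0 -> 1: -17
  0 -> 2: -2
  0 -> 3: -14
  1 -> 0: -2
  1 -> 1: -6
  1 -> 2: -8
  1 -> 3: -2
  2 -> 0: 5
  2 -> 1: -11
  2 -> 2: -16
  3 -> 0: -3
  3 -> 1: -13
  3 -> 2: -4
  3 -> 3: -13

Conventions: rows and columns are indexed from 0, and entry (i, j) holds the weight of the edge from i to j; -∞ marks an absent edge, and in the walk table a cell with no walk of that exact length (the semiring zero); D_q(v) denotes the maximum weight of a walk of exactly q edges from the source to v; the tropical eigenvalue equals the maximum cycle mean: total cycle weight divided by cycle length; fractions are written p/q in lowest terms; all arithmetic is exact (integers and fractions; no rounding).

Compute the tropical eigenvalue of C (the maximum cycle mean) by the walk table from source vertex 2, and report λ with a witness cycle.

q=0: [-∞, -∞, 0, -∞]
q=1: [5, -11, -16, -∞]
q=2: [-2, -12, 3, -9]
q=3: [8, -8, -4, -14]
q=4: [1, -9, 6, -6]
Optimal cycle mean attained by: cycle 0->2->0, total (-2) + 5, length 2.
Answer: λ = 3/2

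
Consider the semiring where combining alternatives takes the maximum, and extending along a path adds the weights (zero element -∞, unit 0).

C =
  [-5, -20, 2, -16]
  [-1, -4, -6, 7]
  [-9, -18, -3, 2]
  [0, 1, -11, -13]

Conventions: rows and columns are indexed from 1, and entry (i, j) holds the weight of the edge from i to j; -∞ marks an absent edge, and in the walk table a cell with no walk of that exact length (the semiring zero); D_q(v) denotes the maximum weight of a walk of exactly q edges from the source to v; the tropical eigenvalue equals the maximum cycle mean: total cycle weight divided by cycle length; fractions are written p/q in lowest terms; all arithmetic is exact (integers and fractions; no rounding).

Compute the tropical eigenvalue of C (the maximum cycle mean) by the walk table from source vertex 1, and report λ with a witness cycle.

q=0: [0, -∞, -∞, -∞]
q=1: [-5, -20, 2, -16]
q=2: [-7, -15, -1, 4]
q=3: [4, 5, -4, 1]
q=4: [4, 2, 6, 12]
Optimal cycle mean attained by: cycle 2->4->2, total 7 + 1, length 2.
Answer: λ = 4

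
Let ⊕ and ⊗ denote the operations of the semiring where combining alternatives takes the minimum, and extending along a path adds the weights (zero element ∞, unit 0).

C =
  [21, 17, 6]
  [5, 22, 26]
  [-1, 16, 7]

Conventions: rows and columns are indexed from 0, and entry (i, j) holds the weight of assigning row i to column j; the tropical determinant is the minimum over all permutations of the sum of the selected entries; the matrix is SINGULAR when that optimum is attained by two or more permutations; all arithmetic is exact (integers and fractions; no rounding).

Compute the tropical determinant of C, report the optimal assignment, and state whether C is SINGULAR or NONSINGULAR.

σ = (0, 1, 2): 21 + 22 + 7 = 50
σ = (0, 2, 1): 21 + 26 + 16 = 63
σ = (1, 0, 2): 17 + 5 + 7 = 29
σ = (1, 2, 0): 17 + 26 + (-1) = 42
σ = (2, 0, 1): 6 + 5 + 16 = 27
σ = (2, 1, 0): 6 + 22 + (-1) = 27
Optimal value attained by: σ = (2, 0, 1).
Answer: det⊕(C) = 27; verdict: SINGULAR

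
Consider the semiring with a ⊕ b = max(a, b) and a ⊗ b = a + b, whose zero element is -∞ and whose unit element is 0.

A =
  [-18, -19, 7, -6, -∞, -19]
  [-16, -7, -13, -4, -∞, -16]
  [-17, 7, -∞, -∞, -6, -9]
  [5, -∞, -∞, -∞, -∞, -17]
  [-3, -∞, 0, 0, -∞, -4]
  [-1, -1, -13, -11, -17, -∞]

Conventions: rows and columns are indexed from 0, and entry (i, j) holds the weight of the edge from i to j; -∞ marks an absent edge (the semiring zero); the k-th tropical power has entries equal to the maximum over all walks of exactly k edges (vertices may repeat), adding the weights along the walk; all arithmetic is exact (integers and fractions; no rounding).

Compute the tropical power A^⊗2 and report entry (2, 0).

A^⊗2:
  [-1, 14, -11, -23, 1, -2]
  [1, -6, -9, -11, -19, -21]
  [-9, 0, -6, 3, -26, -9]
  [-13, -14, 12, -1, -34, -14]
  [5, 7, 4, -9, -6, -9]
  [-6, -6, 6, -5, -19, -17]
Key observation: the optimum is the walk 2->1->0, with weight 7 + (-16) = -9.
Optimal value attained by: walk 2->1->0.
Answer: (A^⊗2)[2][0] = -9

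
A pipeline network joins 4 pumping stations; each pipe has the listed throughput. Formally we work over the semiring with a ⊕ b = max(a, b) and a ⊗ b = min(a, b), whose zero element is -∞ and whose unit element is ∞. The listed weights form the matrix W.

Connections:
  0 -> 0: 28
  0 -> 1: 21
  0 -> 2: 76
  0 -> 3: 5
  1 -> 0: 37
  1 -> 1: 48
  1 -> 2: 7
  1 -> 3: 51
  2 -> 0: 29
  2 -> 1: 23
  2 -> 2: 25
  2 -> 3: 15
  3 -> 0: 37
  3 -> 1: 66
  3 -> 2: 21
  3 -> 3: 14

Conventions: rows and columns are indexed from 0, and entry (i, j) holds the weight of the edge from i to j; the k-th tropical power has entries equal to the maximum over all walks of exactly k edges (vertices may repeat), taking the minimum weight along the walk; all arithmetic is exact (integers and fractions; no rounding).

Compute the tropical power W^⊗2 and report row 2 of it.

W^⊗2:
  [29, 23, 28, 21]
  [37, 51, 37, 48]
  [28, 23, 29, 23]
  [37, 48, 37, 51]
Answer: row 2 of W^⊗2 = [28, 23, 29, 23]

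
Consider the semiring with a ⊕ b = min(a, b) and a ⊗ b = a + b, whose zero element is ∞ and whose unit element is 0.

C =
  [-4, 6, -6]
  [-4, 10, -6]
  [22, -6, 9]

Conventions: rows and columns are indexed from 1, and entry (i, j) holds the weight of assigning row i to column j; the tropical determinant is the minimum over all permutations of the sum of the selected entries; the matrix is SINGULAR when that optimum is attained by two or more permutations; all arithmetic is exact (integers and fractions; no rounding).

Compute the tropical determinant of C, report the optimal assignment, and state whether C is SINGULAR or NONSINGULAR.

σ = (1, 2, 3): (-4) + 10 + 9 = 15
σ = (1, 3, 2): (-4) + (-6) + (-6) = -16
σ = (2, 1, 3): 6 + (-4) + 9 = 11
σ = (2, 3, 1): 6 + (-6) + 22 = 22
σ = (3, 1, 2): (-6) + (-4) + (-6) = -16
σ = (3, 2, 1): (-6) + 10 + 22 = 26
Optimal value attained by: σ = (1, 3, 2).
Answer: det⊕(C) = -16; verdict: SINGULAR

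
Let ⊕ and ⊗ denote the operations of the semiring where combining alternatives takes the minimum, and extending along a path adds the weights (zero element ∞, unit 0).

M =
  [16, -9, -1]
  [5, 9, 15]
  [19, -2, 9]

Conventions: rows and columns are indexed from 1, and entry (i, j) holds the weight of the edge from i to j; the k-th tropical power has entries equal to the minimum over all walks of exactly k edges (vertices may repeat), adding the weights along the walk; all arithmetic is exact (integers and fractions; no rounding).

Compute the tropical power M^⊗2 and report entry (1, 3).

M^⊗2:
  [-4, -3, 6]
  [14, -4, 4]
  [3, 7, 13]
Key observation: the optimum is the walk 1->2->3, with weight (-9) + 15 = 6.
Optimal value attained by: walk 1->2->3.
Answer: (M^⊗2)[1][3] = 6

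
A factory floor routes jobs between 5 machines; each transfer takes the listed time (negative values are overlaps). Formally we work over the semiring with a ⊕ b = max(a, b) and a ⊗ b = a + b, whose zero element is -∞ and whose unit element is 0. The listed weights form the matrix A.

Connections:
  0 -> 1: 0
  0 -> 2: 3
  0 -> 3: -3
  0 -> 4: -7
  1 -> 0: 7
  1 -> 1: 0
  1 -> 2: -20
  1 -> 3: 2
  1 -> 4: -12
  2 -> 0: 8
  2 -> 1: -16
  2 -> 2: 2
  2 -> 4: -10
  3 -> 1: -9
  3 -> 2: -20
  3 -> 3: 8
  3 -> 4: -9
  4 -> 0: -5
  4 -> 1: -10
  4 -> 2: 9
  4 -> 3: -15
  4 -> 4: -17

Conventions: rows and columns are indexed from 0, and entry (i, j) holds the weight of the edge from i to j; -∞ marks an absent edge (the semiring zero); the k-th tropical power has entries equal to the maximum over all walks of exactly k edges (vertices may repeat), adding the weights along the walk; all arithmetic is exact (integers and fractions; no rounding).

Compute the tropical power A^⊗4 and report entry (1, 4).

A^⊗2:
  [11, 0, 5, 5, -7]
  [7, 7, 10, 10, 0]
  [10, 8, 11, 5, 1]
  [-2, -1, 0, 16, -1]
  [17, -5, 11, -7, -1]
A^⊗3:
  [13, 11, 14, 13, 4]
  [18, 7, 12, 18, 1]
  [19, 10, 13, 13, 3]
  [8, 7, 8, 24, 7]
  [19, 17, 20, 14, 10]
A^⊗4:
  [22, 13, 16, 21, 6]
  [20, 18, 21, 26, 11]
  [21, 19, 22, 21, 12]
  [16, 15, 16, 32, 15]
  [28, 19, 22, 22, 12]
Key observation: the optimum is the walk 1->0->2->0->4, with weight 7 + 3 + 8 + (-7) = 11.
Optimal value attained by: walk 1->0->2->0->4.
Answer: (A^⊗4)[1][4] = 11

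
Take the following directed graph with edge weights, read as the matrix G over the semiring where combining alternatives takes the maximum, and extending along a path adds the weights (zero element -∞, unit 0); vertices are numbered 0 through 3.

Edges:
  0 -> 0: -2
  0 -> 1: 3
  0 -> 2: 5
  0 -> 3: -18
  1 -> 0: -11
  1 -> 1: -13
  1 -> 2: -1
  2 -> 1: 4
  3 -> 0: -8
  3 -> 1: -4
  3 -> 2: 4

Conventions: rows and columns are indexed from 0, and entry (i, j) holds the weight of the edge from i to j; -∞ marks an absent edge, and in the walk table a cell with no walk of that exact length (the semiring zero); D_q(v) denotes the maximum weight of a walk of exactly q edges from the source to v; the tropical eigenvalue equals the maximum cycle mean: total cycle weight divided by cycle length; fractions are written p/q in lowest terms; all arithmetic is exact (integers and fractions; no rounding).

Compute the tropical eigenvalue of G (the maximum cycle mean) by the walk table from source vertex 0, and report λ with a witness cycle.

q=0: [0, -∞, -∞, -∞]
q=1: [-2, 3, 5, -18]
q=2: [-4, 9, 3, -20]
q=3: [-2, 7, 8, -22]
q=4: [-4, 12, 6, -20]
Optimal cycle mean attained by: cycle 1->2->1, total (-1) + 4, length 2.
Answer: λ = 3/2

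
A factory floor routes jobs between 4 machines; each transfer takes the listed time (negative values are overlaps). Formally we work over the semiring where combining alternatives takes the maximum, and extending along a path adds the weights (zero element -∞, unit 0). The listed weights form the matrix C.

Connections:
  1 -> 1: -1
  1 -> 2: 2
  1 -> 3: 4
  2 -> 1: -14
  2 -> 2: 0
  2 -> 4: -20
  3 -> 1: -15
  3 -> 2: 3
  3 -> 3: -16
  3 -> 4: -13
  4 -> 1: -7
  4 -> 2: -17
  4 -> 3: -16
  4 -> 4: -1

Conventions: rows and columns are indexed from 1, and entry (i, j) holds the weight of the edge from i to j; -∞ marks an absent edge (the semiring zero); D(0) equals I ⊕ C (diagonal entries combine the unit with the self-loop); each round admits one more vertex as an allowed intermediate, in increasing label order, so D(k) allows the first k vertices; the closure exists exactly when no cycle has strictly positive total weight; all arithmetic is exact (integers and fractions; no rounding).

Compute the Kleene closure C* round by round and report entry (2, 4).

D(0):
  [0, 2, 4, -∞]
  [-14, 0, -∞, -20]
  [-15, 3, 0, -13]
  [-7, -17, -16, 0]
D(1):
  [0, 2, 4, -∞]
  [-14, 0, -10, -20]
  [-15, 3, 0, -13]
  [-7, -5, -3, 0]
D(2):
  [0, 2, 4, -18]
  [-14, 0, -10, -20]
  [-11, 3, 0, -13]
  [-7, -5, -3, 0]
D(3):
  [0, 7, 4, -9]
  [-14, 0, -10, -20]
  [-11, 3, 0, -13]
  [-7, 0, -3, 0]
D(4):
  [0, 7, 4, -9]
  [-14, 0, -10, -20]
  [-11, 3, 0, -13]
  [-7, 0, -3, 0]
Answer: C*[2][4] = -20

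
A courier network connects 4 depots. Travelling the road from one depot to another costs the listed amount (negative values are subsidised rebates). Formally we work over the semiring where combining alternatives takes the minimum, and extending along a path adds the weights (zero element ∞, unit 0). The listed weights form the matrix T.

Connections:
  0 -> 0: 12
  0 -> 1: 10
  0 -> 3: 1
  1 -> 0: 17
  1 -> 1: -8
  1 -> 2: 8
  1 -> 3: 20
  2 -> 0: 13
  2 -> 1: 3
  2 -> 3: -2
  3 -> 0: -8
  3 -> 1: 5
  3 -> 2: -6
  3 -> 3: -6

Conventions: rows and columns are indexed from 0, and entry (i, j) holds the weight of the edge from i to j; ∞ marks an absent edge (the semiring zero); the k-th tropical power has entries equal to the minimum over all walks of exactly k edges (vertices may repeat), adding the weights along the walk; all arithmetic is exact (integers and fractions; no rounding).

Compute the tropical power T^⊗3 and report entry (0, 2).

T^⊗2:
  [-7, 2, -5, -5]
  [9, -16, 0, 6]
  [-10, -5, -8, -8]
  [-14, -3, -12, -12]
T^⊗3:
  [-13, -6, -11, -11]
  [-2, -24, -8, -2]
  [-16, -13, -14, -14]
  [-20, -11, -18, -18]
Key observation: the optimum is the walk 0->3->3->2, with weight 1 + (-6) + (-6) = -11.
Optimal value attained by: walk 0->3->3->2.
Answer: (T^⊗3)[0][2] = -11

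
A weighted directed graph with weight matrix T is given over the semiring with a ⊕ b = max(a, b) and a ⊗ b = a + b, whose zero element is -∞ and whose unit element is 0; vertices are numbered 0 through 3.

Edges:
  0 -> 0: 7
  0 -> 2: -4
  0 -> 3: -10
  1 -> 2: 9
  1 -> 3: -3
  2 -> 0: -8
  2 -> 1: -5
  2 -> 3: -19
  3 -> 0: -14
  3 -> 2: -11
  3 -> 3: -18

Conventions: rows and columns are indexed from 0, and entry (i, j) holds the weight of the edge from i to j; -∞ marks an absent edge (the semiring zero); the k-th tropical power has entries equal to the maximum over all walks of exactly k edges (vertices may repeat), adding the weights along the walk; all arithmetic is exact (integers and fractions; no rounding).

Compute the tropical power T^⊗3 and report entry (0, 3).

T^⊗2:
  [14, -9, 3, -3]
  [1, 4, -14, -10]
  [-1, -∞, 4, -8]
  [-7, -16, -18, -24]
T^⊗3:
  [21, -2, 10, 4]
  [8, -19, 13, 1]
  [6, -1, -5, -11]
  [0, -23, -7, -17]
Key observation: the optimum is the walk 0->0->0->3, with weight 7 + 7 + (-10) = 4.
Optimal value attained by: walk 0->0->0->3.
Answer: (T^⊗3)[0][3] = 4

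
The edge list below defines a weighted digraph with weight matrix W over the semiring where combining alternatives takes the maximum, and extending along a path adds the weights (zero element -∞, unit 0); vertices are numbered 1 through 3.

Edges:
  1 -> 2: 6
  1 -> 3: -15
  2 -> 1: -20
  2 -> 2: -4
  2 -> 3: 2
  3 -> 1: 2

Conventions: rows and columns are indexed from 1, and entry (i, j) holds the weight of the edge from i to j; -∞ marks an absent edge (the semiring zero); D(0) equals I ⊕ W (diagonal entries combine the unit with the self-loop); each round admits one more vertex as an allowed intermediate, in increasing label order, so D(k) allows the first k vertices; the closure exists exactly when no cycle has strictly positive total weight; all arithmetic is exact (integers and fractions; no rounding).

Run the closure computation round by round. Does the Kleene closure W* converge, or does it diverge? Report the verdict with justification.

D(0):
  [0, 6, -15]
  [-20, 0, 2]
  [2, -∞, 0]
D(1):
  [0, 6, -15]
  [-20, 0, 2]
  [2, 8, 0]
Detection: at round 2, diagonal entry (3, 3) turns strictly positive.
Key observation: the cycle 3->1->2->3 has total weight 2 + 6 + 2, which is strictly positive.
Answer: DIVERGES — positive cycle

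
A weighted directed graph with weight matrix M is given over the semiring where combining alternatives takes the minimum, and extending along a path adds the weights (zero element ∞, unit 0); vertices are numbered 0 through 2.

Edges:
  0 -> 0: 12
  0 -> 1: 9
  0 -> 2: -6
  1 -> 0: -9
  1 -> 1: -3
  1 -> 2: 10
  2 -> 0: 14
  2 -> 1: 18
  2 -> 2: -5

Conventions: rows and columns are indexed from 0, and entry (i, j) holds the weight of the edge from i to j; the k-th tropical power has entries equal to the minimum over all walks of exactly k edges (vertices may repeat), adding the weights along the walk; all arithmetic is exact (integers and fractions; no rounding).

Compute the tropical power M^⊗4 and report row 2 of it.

M^⊗2:
  [0, 6, -11]
  [-12, -6, -15]
  [9, 13, -10]
M^⊗3:
  [-3, 3, -16]
  [-15, -9, -20]
  [4, 8, -15]
M^⊗4:
  [-6, 0, -21]
  [-18, -12, -25]
  [-1, 3, -20]
Answer: row 2 of M^⊗4 = [-1, 3, -20]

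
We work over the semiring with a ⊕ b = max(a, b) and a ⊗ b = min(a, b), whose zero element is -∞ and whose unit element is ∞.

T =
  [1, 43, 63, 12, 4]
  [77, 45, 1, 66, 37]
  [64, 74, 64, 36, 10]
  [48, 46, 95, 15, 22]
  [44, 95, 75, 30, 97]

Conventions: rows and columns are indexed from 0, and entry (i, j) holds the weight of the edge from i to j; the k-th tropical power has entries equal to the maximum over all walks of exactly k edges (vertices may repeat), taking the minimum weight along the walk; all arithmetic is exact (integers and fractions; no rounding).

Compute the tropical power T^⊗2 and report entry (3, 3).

T^⊗2:
  [63, 63, 63, 43, 37]
  [48, 46, 66, 45, 37]
  [74, 64, 64, 66, 37]
  [64, 74, 64, 46, 37]
  [77, 95, 75, 66, 97]
Key observation: the optimum is the walk 3->1->3, with weight 46 min 66 = 46.
Optimal value attained by: walk 3->1->3.
Answer: (T^⊗2)[3][3] = 46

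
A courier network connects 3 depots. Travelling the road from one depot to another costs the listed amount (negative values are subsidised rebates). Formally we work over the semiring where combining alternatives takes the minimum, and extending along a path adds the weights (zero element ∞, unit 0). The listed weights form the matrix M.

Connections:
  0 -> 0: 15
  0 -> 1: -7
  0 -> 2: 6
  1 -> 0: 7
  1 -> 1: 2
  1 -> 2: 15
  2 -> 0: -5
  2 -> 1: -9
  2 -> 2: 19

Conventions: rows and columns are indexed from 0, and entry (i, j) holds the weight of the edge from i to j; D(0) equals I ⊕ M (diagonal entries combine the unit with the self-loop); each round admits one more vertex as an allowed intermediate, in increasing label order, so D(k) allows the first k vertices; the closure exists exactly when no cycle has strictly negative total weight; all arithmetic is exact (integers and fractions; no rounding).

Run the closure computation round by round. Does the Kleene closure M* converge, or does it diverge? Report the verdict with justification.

D(0):
  [0, -7, 6]
  [7, 0, 15]
  [-5, -9, 0]
D(1):
  [0, -7, 6]
  [7, 0, 13]
  [-5, -12, 0]
D(2):
  [0, -7, 6]
  [7, 0, 13]
  [-5, -12, 0]
D(3):
  [0, -7, 6]
  [7, 0, 13]
  [-5, -12, 0]
Key observation: every diagonal entry stays at the unit through all rounds, so no improving cycle exists.
Answer: CONVERGES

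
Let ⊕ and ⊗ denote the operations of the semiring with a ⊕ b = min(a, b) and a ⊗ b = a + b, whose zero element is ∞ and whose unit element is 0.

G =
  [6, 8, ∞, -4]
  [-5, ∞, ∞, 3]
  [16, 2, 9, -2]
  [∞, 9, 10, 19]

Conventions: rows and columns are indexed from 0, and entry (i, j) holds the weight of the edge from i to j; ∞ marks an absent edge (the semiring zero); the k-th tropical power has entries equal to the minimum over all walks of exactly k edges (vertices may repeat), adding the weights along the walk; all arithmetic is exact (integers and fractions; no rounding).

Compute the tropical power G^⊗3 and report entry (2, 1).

G^⊗2:
  [3, 5, 6, 2]
  [1, 3, 13, -9]
  [-3, 7, 8, 5]
  [4, 12, 19, 8]
G^⊗3:
  [0, 8, 12, -1]
  [-2, 0, 1, -3]
  [2, 5, 15, -7]
  [7, 12, 18, 0]
Key observation: the optimum is the walk 2->1->0->1, with weight 2 + (-5) + 8 = 5.
Optimal value attained by: walk 2->1->0->1.
Answer: (G^⊗3)[2][1] = 5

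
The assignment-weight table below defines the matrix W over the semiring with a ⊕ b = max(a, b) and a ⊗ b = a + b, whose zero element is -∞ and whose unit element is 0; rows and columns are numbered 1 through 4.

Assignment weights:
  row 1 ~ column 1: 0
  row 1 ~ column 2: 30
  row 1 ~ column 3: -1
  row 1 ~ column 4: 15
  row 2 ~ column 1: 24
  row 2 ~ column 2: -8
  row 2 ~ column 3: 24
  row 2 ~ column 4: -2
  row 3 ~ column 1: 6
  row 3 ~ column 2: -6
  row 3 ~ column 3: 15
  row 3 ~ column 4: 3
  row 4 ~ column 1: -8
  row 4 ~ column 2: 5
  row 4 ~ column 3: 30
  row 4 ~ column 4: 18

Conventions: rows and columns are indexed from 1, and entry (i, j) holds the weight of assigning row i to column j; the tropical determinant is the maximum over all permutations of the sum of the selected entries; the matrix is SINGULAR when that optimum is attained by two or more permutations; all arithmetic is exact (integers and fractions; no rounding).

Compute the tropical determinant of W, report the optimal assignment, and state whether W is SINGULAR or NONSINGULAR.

σ = (1, 2, 3, 4): 0 + (-8) + 15 + 18 = 25
σ = (1, 2, 4, 3): 0 + (-8) + 3 + 30 = 25
σ = (1, 3, 2, 4): 0 + 24 + (-6) + 18 = 36
σ = (1, 3, 4, 2): 0 + 24 + 3 + 5 = 32
σ = (1, 4, 2, 3): 0 + (-2) + (-6) + 30 = 22
σ = (1, 4, 3, 2): 0 + (-2) + 15 + 5 = 18
σ = (2, 1, 3, 4): 30 + 24 + 15 + 18 = 87
σ = (2, 1, 4, 3): 30 + 24 + 3 + 30 = 87
σ = (2, 3, 1, 4): 30 + 24 + 6 + 18 = 78
σ = (2, 3, 4, 1): 30 + 24 + 3 + (-8) = 49
σ = (2, 4, 1, 3): 30 + (-2) + 6 + 30 = 64
σ = (2, 4, 3, 1): 30 + (-2) + 15 + (-8) = 35
σ = (3, 1, 2, 4): (-1) + 24 + (-6) + 18 = 35
σ = (3, 1, 4, 2): (-1) + 24 + 3 + 5 = 31
σ = (3, 2, 1, 4): (-1) + (-8) + 6 + 18 = 15
σ = (3, 2, 4, 1): (-1) + (-8) + 3 + (-8) = -14
σ = (3, 4, 1, 2): (-1) + (-2) + 6 + 5 = 8
σ = (3, 4, 2, 1): (-1) + (-2) + (-6) + (-8) = -17
σ = (4, 1, 2, 3): 15 + 24 + (-6) + 30 = 63
σ = (4, 1, 3, 2): 15 + 24 + 15 + 5 = 59
σ = (4, 2, 1, 3): 15 + (-8) + 6 + 30 = 43
σ = (4, 2, 3, 1): 15 + (-8) + 15 + (-8) = 14
σ = (4, 3, 1, 2): 15 + 24 + 6 + 5 = 50
σ = (4, 3, 2, 1): 15 + 24 + (-6) + (-8) = 25
Optimal value attained by: σ = (2, 1, 3, 4).
Answer: det⊕(W) = 87; verdict: SINGULAR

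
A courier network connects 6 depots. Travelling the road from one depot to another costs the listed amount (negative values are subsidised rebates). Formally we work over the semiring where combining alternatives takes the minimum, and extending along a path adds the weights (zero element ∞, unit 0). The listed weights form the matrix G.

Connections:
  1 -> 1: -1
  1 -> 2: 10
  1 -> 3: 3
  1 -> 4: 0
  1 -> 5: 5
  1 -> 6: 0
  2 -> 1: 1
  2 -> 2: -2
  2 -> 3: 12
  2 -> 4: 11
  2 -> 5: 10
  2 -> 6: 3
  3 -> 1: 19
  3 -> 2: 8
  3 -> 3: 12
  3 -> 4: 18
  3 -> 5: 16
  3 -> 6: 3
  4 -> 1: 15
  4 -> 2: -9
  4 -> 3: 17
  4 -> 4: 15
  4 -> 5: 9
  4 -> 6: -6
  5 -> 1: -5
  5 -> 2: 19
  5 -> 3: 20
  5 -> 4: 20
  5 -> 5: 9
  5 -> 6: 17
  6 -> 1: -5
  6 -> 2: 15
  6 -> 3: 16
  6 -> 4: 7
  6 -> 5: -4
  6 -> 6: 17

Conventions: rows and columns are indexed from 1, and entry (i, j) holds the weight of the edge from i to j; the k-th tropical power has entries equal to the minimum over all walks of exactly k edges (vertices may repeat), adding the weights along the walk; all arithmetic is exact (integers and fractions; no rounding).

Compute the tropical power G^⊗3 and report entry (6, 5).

G^⊗2:
  [-5, -9, 2, -1, -4, -6]
  [-2, -4, 4, 1, -1, 1]
  [-2, 6, 19, 10, -1, 11]
  [-11, -11, 3, 1, -10, -6]
  [-6, 5, -2, -5, 0, -5]
  [-9, -2, -2, -5, 0, -5]
G^⊗3:
  [-11, -11, -2, -5, -10, -7]
  [-6, -8, 1, -2, -3, -5]
  [-6, 1, 1, -2, 3, -2]
  [-15, -13, -8, -11, -10, -11]
  [-10, -14, -3, -6, -9, -11]
  [-10, -14, -6, -9, -9, -11]
Key observation: the optimum is the walk 6->1->6->5, with weight (-5) + 0 + (-4) = -9.
Optimal value attained by: walk 6->1->6->5.
Answer: (G^⊗3)[6][5] = -9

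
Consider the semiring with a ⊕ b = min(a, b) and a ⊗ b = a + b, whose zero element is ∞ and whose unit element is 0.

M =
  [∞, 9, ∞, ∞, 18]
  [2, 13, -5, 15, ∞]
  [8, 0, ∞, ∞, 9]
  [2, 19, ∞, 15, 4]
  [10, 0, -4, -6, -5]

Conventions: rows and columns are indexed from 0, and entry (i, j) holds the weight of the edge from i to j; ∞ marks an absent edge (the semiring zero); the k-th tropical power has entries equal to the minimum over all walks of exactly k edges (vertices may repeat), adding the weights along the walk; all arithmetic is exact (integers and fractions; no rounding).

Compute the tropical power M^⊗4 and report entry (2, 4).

M^⊗2:
  [11, 18, 4, 12, 13]
  [3, -5, 8, 28, 4]
  [2, 9, -5, 3, 4]
  [14, 4, 0, -2, -1]
  [-4, -5, -9, -11, -10]
M^⊗3:
  [12, 4, 9, 7, 8]
  [-3, 4, -10, -2, -1]
  [3, -5, 0, -2, -1]
  [0, -1, -5, -7, -6]
  [-9, -10, -14, -16, -15]
M^⊗4:
  [6, 8, -1, 2, 3]
  [-2, -10, -5, -7, -6]
  [-3, -1, -10, -7, -6]
  [-5, -6, -10, -12, -11]
  [-14, -15, -19, -21, -20]
Key observation: the optimum is the walk 2->4->4->4->4, with weight 9 + (-5) + (-5) + (-5) = -6.
Optimal value attained by: walk 2->4->4->4->4.
Answer: (M^⊗4)[2][4] = -6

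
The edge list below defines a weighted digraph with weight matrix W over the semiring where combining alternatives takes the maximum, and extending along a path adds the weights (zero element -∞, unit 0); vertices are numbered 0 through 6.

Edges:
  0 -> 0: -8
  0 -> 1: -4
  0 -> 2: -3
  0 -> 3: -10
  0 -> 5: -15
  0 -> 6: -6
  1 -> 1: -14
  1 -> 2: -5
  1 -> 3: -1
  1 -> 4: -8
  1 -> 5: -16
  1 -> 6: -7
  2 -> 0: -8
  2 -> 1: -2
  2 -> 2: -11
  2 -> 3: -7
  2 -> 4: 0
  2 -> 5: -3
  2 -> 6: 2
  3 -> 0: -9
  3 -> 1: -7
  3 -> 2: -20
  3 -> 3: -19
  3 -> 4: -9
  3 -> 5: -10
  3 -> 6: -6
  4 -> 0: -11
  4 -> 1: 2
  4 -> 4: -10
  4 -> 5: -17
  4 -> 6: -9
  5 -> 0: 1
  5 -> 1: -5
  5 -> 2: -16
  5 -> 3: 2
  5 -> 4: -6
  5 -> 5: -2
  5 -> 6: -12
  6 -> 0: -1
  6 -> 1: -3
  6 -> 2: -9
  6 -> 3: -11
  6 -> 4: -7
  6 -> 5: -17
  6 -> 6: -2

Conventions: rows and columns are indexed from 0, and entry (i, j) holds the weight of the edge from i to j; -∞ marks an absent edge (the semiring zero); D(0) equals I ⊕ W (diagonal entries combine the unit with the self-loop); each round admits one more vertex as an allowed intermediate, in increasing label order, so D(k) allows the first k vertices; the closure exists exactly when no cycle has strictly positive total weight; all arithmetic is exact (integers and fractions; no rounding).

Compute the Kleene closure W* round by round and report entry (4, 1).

D(0):
  [0, -4, -3, -10, -∞, -15, -6]
  [-∞, 0, -5, -1, -8, -16, -7]
  [-8, -2, 0, -7, 0, -3, 2]
  [-9, -7, -20, 0, -9, -10, -6]
  [-11, 2, -∞, -∞, 0, -17, -9]
  [1, -5, -16, 2, -6, 0, -12]
  [-1, -3, -9, -11, -7, -17, 0]
D(1):
  [0, -4, -3, -10, -∞, -15, -6]
  [-∞, 0, -5, -1, -8, -16, -7]
  [-8, -2, 0, -7, 0, -3, 2]
  [-9, -7, -12, 0, -9, -10, -6]
  [-11, 2, -14, -21, 0, -17, -9]
  [1, -3, -2, 2, -6, 0, -5]
  [-1, -3, -4, -11, -7, -16, 0]
D(2):
  [0, -4, -3, -5, -12, -15, -6]
  [-∞, 0, -5, -1, -8, -16, -7]
  [-8, -2, 0, -3, 0, -3, 2]
  [-9, -7, -12, 0, -9, -10, -6]
  [-11, 2, -3, 1, 0, -14, -5]
  [1, -3, -2, 2, -6, 0, -5]
  [-1, -3, -4, -4, -7, -16, 0]
D(3):
  [0, -4, -3, -5, -3, -6, -1]
  [-13, 0, -5, -1, -5, -8, -3]
  [-8, -2, 0, -3, 0, -3, 2]
  [-9, -7, -12, 0, -9, -10, -6]
  [-11, 2, -3, 1, 0, -6, -1]
  [1, -3, -2, 2, -2, 0, 0]
  [-1, -3, -4, -4, -4, -7, 0]
D(4):
  [0, -4, -3, -5, -3, -6, -1]
  [-10, 0, -5, -1, -5, -8, -3]
  [-8, -2, 0, -3, 0, -3, 2]
  [-9, -7, -12, 0, -9, -10, -6]
  [-8, 2, -3, 1, 0, -6, -1]
  [1, -3, -2, 2, -2, 0, 0]
  [-1, -3, -4, -4, -4, -7, 0]
D(5):
  [0, -1, -3, -2, -3, -6, -1]
  [-10, 0, -5, -1, -5, -8, -3]
  [-8, 2, 0, 1, 0, -3, 2]
  [-9, -7, -12, 0, -9, -10, -6]
  [-8, 2, -3, 1, 0, -6, -1]
  [1, 0, -2, 2, -2, 0, 0]
  [-1, -2, -4, -3, -4, -7, 0]
D(6):
  [0, -1, -3, -2, -3, -6, -1]
  [-7, 0, -5, -1, -5, -8, -3]
  [-2, 2, 0, 1, 0, -3, 2]
  [-9, -7, -12, 0, -9, -10, -6]
  [-5, 2, -3, 1, 0, -6, -1]
  [1, 0, -2, 2, -2, 0, 0]
  [-1, -2, -4, -3, -4, -7, 0]
D(7):
  [0, -1, -3, -2, -3, -6, -1]
  [-4, 0, -5, -1, -5, -8, -3]
  [1, 2, 0, 1, 0, -3, 2]
  [-7, -7, -10, 0, -9, -10, -6]
  [-2, 2, -3, 1, 0, -6, -1]
  [1, 0, -2, 2, -2, 0, 0]
  [-1, -2, -4, -3, -4, -7, 0]
Answer: W*[4][1] = 2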